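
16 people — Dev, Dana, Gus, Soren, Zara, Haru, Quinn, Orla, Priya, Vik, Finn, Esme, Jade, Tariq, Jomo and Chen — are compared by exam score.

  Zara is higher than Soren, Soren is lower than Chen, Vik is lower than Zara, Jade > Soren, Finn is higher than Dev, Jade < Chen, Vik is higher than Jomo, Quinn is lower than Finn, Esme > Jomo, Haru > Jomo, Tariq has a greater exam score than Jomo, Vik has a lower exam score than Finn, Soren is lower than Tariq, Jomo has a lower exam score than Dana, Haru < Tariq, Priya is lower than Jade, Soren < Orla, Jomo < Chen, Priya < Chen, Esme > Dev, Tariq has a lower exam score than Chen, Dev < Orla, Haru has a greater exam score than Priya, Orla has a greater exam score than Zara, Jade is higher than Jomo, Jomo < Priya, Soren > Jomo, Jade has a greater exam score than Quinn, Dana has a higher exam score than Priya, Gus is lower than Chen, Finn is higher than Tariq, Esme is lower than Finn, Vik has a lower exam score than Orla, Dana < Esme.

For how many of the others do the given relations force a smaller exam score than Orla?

From Orla the given relations immediately reach Dev, Vik, Soren, Zara.
From those, Jomo — 5 in total.
Nothing else is reachable below Orla; 5 in all.

5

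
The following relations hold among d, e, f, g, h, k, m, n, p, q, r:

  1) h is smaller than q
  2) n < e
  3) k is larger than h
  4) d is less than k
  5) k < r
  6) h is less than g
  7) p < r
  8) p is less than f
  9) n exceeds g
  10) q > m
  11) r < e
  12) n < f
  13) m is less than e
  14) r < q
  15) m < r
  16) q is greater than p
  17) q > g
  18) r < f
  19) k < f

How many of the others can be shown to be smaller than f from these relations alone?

The elements the relations force below f are d, m, h, k, g, n, p, r — no chain reaches any other.
That is 8.

8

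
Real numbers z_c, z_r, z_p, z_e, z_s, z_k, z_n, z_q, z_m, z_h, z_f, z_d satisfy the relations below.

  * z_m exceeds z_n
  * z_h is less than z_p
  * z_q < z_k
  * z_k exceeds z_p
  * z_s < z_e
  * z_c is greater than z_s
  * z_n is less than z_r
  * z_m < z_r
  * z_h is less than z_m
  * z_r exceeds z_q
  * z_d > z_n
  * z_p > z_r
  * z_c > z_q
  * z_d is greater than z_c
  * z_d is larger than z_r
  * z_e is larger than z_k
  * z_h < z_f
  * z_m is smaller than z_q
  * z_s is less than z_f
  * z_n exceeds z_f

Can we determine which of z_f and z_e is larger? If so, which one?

The relevant relations are z_f < z_n; z_n < z_m; z_m < z_q; z_q < z_r; z_r < z_p; z_p < z_k; z_k < z_e.
Together: z_f < z_n < z_m < z_q < z_r < z_p < z_k < z_e.
So z_e is larger.

z_e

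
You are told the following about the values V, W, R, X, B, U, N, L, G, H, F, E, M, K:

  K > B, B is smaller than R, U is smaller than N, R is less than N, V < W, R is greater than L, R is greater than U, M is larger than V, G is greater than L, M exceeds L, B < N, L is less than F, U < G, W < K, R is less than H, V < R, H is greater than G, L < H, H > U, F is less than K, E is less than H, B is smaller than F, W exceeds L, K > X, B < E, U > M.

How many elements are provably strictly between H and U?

The relations place U below H. An element lies strictly between them when it is forced above U and also forced below H.
Above U: {R, G, N}. Below H: {L, B, V, M, R, G, E}.
Intersection: {R, G} — 2.

2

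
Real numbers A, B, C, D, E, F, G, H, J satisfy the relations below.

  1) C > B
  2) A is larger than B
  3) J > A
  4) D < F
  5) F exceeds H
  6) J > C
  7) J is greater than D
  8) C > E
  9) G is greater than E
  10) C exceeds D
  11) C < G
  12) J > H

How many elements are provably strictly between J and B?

The relations place B below J. An element lies strictly between them when it is forced above B and also forced below J.
Above B: {C, G, A}. Below J: {E, D, C, H, A}.
Intersection: {C, A} — 2.

2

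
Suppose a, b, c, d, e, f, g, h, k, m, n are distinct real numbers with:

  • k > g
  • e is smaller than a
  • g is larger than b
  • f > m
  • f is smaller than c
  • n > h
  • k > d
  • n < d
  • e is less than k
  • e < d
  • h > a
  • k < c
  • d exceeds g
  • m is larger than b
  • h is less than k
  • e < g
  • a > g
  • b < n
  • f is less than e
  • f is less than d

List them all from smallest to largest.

b < m < f < e < g < a < h < n < d < k < c

Nothing is placed below b, so it is least; from there b < m; m < f; f < e; e < g; g < a; a < h; h < n; n < d; d < k; k < c, each given directly.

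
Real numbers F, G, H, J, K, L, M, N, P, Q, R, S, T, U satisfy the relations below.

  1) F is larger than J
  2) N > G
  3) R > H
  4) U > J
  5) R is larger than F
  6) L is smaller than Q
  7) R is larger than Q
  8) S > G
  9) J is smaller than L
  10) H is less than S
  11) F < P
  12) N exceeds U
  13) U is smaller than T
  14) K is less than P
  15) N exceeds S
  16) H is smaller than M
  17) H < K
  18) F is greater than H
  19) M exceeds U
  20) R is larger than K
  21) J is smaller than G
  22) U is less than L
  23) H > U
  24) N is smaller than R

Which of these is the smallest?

G is not least since J < G; U is not least since J < U; H is not least since U < H; L is not least since U < L; Q is not least since L < Q; K is not least since H < K; T is not least since U < T; S is not least since G < S; N is not least since S < N; F is not least since H < F; P is not least since K < P; R is not least since K < R; M is not least since H < M.
Only J has nothing below it, so J is the smallest.

J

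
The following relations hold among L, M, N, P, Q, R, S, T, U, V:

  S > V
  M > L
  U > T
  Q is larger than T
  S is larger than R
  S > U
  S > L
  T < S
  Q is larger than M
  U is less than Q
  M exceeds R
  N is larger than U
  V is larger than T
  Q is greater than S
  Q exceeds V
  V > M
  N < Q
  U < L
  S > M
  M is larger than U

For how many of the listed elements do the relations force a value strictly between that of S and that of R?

Chaining upward from R reaches: M, V, Q.
Chaining downward from S reaches: T, U, L, M, V.
Strictly between R and S are those in both lists: M, V — 2 elements.

2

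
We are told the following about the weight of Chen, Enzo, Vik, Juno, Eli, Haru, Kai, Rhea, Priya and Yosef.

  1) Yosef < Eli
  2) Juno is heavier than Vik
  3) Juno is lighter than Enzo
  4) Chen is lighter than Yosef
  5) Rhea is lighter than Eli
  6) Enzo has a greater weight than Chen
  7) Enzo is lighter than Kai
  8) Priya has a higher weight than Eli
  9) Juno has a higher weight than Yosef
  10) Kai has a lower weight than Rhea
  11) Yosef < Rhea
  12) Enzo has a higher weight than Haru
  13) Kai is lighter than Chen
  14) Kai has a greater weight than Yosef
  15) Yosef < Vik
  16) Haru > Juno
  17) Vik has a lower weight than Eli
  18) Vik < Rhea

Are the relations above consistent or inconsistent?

inconsistent

Chaining the given relations yields Chen < Yosef < Vik < Juno < Haru < Enzo < Kai, so Chen < Kai. But one relation states Kai < Chen. These cannot both hold.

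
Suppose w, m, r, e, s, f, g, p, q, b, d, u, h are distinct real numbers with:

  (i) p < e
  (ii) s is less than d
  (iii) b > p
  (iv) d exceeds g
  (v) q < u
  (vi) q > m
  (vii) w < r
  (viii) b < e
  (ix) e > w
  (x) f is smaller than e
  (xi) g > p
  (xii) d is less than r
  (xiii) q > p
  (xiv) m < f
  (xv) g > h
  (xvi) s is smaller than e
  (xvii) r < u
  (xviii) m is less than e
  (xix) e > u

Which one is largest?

e

s is not greatest since s < d; p is not greatest since p < q; w is not greatest since w < r; m is not greatest since m < f; h is not greatest since h < g; g is not greatest since g < d; d is not greatest since d < r; b is not greatest since b < e; r is not greatest since r < u; q is not greatest since q < u; f is not greatest since f < e; u is not greatest since u < e.
Only e has nothing above it, so e is the largest.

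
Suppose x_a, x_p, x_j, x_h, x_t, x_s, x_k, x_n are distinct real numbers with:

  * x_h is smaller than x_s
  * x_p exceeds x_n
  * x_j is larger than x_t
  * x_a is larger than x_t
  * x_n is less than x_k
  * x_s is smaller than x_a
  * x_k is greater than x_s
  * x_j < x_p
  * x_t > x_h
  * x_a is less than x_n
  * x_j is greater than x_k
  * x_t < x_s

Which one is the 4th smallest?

x_a

Chaining the given pairs: x_h < x_t < x_s < x_a < x_n < x_k < x_j < x_p.
The 4th smallest is x_a.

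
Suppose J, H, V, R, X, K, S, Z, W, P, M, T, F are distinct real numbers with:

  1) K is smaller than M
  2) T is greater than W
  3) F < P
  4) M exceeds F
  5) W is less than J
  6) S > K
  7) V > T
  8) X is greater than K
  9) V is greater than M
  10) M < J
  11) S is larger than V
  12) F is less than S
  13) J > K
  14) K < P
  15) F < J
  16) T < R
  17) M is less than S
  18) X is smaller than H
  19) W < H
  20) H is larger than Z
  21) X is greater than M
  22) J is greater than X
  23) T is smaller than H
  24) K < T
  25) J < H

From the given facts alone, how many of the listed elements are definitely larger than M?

Directly above M: X, J, V, S.
One step further: H (5 so far).
No other element is forced above M by the given relations, so the count is 5.

5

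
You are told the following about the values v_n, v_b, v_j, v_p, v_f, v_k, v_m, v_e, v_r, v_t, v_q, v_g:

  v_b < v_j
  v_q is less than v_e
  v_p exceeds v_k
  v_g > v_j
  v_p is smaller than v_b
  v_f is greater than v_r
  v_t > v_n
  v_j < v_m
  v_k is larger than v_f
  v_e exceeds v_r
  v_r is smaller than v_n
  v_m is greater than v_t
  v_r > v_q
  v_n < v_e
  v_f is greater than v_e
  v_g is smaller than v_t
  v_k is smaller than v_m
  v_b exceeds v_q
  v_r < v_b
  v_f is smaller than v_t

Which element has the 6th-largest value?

The consecutive relations fix a unique order: v_q < v_r < v_n < v_e < v_f < v_k < v_p < v_b < v_j < v_g < v_t < v_m.
The 6th largest is v_p.

v_p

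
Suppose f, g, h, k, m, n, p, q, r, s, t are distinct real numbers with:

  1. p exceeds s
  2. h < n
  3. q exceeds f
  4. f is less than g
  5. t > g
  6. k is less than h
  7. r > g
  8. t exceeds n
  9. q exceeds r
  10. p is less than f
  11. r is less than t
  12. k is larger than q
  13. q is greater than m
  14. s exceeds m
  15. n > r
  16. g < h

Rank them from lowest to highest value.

Each adjacent pair is fixed by a given relation: m < s; s < p; p < f; f < g; g < r; r < q; q < k; k < h; h < n; n < t. Chaining them end to end gives the full order.

m < s < p < f < g < r < q < k < h < n < t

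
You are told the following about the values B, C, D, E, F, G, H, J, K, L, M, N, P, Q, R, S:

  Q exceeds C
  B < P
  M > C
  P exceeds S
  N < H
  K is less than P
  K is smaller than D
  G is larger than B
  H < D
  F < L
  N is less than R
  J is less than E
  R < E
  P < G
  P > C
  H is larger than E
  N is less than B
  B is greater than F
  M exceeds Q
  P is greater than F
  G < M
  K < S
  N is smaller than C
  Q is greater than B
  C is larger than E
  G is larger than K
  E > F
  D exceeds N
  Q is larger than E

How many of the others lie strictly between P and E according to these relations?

Chaining upward from E reaches: H, C, D, G, Q, M.
Chaining downward from P reaches: K, N, R, F, J, S, C, B.
Strictly between E and P are those in both lists: C — 1 element.

1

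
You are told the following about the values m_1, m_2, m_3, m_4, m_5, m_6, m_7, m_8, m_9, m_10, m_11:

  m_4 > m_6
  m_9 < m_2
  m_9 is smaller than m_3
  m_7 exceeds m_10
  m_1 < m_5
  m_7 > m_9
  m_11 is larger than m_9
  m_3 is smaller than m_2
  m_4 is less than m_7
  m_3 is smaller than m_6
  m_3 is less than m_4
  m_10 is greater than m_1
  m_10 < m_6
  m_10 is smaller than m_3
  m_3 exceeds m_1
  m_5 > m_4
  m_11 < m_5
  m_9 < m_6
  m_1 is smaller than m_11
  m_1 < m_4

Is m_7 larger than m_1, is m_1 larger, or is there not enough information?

m_1 < m_10 < m_6 < m_4 < m_7, by transitivity through m_10, m_6, m_4.
So m_7 is larger.

m_7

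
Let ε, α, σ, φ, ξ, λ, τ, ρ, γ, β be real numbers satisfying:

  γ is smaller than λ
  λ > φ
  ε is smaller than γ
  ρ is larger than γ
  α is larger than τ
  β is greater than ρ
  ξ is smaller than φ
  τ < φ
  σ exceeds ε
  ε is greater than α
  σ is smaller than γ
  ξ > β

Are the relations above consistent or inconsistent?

consistent

Every relation is compatible with τ < α < ε < σ < γ < ρ < β < ξ < φ < λ; the set is consistent.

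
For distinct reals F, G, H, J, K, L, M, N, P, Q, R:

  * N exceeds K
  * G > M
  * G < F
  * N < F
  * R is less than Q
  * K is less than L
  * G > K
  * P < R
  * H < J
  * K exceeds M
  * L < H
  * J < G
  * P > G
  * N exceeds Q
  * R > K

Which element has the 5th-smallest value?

The consecutive relations fix a unique order: M < K < L < H < J < G < P < R < Q < N < F.
The 5th smallest is J.

J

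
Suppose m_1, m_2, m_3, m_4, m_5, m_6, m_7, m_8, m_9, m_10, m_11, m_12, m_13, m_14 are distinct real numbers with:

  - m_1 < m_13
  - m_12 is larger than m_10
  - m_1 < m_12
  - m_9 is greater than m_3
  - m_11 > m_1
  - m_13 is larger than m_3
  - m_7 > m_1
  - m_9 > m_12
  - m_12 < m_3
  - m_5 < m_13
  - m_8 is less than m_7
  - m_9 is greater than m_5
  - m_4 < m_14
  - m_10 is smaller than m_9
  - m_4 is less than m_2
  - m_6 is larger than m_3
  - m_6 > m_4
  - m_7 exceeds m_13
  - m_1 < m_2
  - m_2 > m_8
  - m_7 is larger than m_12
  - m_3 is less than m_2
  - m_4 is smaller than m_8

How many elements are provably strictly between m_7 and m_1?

The relations place m_1 below m_7. An element lies strictly between them when it is forced above m_1 and also forced below m_7.
Above m_1: {m_12, m_3, m_13, m_2, m_11, m_9, m_6}. Below m_7: {m_5, m_4, m_10, m_12, m_3, m_13, m_8}.
Intersection: {m_12, m_3, m_13} — 3.

3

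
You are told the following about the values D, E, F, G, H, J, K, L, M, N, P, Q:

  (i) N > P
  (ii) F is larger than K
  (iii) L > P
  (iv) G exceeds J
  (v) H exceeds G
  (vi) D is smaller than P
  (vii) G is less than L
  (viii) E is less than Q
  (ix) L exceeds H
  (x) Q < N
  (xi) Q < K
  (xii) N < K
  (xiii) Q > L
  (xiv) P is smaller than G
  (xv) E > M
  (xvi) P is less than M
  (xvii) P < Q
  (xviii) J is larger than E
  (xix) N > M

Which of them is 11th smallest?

Chaining the given pairs: D < P < M < E < J < G < H < L < Q < N < K < F.
The 11th smallest is K.

K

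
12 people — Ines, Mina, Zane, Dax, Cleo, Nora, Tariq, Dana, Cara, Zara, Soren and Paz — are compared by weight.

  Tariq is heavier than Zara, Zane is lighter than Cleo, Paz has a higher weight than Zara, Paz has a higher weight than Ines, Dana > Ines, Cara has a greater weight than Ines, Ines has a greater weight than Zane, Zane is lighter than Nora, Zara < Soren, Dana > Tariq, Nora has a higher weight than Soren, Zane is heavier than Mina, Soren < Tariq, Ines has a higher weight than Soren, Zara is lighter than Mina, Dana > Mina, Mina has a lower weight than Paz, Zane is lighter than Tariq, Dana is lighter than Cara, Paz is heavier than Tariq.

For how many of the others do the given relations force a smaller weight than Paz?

From Paz the given relations immediately reach Zara, Mina, Ines, Tariq.
From those, Zane, Soren — 6 in total.
No other element is forced below Paz by the given relations, so the count is 6.

6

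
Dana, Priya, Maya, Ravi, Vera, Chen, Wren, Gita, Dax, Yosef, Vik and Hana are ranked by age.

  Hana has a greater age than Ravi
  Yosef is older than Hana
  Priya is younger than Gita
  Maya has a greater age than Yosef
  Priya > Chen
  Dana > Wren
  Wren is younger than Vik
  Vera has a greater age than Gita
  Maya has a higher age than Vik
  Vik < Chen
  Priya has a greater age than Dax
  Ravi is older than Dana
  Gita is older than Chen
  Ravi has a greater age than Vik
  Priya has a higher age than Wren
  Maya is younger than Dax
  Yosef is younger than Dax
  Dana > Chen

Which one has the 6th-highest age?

Yosef

The consecutive relations fix a unique order: Wren < Vik < Chen < Dana < Ravi < Hana < Yosef < Maya < Dax < Priya < Gita < Vera.
The 6th largest is Yosef.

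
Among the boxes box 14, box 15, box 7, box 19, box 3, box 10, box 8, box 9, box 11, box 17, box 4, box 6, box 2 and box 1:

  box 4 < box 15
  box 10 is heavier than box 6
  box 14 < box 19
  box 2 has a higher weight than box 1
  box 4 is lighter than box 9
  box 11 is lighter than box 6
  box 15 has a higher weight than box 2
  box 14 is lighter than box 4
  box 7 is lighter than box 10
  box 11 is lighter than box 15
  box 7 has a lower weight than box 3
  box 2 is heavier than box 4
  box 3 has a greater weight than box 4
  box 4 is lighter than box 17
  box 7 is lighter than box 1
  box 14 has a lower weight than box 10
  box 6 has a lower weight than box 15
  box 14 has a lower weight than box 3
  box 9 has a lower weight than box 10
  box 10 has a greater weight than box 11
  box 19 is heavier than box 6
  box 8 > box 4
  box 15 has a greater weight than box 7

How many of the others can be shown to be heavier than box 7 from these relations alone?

The elements the relations force above box 7 are box 1, box 2, box 15, box 10, box 3 — no chain reaches any other.
That is 5.

5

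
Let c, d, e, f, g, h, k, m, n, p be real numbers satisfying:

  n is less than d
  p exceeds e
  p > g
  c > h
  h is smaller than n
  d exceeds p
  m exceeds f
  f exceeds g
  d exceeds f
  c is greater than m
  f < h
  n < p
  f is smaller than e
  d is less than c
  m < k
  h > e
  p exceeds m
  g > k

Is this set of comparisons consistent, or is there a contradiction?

We have f < m stated directly, yet also m < k < g < f by chaining the others — so m < f. Contradiction.

inconsistent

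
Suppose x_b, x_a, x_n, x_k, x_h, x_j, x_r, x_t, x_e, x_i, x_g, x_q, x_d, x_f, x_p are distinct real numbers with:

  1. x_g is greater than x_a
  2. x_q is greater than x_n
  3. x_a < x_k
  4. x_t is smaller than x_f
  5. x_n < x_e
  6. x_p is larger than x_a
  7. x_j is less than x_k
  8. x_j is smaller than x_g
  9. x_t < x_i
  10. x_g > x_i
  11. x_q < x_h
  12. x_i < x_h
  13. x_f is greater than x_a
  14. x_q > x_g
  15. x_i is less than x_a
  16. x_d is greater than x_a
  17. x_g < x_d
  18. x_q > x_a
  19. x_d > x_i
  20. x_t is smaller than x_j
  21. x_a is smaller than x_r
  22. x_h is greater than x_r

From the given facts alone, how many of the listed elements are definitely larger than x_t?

11

Directly above x_t: x_i, x_j, x_f.
One step further: x_a, x_g, x_h, x_k, x_d (8 so far).
One step further: x_r, x_q, x_p (11 so far).
Nothing else is reachable above x_t; 11 in all.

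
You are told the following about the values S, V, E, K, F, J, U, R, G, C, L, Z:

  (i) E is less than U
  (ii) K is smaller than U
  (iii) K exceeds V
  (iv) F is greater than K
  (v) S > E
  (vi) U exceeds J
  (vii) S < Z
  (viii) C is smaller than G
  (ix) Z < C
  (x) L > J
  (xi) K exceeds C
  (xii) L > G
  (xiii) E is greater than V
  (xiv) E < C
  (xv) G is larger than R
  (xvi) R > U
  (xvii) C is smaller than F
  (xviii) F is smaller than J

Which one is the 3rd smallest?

S

Piecing the relations together gives one ordering: V < E < S < Z < C < K < F < J < U < R < G < L.
Counting 3 from the smallest end gives S.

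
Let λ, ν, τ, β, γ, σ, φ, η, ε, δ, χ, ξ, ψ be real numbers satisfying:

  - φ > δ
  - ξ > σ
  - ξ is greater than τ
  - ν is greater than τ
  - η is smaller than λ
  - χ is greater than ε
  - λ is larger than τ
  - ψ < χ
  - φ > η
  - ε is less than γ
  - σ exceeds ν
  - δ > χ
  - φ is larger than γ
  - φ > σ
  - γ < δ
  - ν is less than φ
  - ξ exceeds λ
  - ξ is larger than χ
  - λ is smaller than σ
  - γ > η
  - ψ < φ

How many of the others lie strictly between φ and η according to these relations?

The relations place η below φ. An element lies strictly between them when it is forced above η and also forced below φ.
Above η: {λ, γ, σ, δ, ξ}. Below φ: {τ, λ, ν, ε, γ, σ, ψ, χ, δ}.
Intersection: {λ, γ, σ, δ} — 4.

4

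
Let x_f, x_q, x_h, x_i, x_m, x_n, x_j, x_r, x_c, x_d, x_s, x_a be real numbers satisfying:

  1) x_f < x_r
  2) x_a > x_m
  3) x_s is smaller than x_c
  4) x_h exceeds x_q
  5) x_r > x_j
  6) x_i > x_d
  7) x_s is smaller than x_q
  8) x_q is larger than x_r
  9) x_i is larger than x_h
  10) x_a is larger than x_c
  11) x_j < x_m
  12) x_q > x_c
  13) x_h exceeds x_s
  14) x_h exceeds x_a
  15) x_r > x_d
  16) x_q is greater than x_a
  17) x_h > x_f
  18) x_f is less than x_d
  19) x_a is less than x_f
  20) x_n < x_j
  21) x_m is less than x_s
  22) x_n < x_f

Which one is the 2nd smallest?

x_j

Chaining the given pairs: x_n < x_j < x_m < x_s < x_c < x_a < x_f < x_d < x_r < x_q < x_h < x_i.
The 2nd smallest is x_j.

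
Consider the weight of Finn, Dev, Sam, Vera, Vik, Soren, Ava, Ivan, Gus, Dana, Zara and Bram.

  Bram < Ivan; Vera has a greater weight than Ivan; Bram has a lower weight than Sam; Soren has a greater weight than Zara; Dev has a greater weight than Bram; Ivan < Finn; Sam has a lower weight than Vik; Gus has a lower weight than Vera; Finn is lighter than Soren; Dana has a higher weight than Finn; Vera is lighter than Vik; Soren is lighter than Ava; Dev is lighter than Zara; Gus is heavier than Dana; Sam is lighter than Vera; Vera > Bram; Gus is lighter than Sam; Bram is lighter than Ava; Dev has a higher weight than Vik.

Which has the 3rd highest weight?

Zara

Chaining the given pairs: Bram < Ivan < Finn < Dana < Gus < Sam < Vera < Vik < Dev < Zara < Soren < Ava.
Counting 3 from the largest end gives Zara.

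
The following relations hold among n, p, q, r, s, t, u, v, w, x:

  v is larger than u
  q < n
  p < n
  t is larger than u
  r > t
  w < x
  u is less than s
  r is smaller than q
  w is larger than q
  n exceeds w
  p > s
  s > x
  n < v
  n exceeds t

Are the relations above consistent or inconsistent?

Every relation is compatible with u < t < r < q < w < x < s < p < n < v; the set is consistent.

consistent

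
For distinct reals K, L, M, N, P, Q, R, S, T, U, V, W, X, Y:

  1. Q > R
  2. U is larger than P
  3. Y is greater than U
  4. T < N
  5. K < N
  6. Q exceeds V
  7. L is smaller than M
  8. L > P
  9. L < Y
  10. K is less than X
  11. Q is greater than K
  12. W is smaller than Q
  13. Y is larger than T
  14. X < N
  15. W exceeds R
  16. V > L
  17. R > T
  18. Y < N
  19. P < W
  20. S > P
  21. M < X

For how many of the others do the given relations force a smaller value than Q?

7

Directly below Q: K, R, V, W.
One step further: T, P, L (7 so far).
No other element is forced below Q by the given relations, so the count is 7.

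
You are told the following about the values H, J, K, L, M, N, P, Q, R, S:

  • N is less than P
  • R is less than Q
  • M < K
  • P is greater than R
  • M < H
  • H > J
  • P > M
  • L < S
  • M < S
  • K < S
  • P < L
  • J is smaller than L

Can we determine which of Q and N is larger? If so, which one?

Following every chain through N: above N we get P, L, S.
Q is not reached, and no chain runs the other way from Q to N.
So the given relations leave the order of N and Q undetermined.

undetermined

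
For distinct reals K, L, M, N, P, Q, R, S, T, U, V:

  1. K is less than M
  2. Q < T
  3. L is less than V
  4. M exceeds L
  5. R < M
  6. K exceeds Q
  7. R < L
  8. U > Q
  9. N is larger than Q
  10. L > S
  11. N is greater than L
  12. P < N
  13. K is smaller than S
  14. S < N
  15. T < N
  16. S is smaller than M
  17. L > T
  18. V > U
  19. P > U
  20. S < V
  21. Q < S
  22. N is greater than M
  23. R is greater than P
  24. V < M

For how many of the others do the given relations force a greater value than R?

4

The elements the relations force above R are L, V, M, N — no chain reaches any other.
That is 4.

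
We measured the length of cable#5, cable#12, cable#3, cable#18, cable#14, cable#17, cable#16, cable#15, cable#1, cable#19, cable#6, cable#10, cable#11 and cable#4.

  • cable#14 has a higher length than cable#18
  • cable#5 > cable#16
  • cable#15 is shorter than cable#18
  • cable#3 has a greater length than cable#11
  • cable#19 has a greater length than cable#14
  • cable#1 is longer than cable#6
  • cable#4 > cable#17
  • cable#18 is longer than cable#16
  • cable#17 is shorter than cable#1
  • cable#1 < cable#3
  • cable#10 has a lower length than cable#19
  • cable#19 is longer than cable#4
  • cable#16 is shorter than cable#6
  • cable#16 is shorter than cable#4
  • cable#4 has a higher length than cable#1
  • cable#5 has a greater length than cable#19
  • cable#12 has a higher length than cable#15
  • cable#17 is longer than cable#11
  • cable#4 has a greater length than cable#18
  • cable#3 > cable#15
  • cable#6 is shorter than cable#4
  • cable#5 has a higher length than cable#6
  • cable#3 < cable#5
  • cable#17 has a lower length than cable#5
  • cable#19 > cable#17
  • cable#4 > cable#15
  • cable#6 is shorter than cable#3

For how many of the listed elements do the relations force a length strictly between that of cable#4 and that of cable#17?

The relations place cable#17 below cable#4. An element lies strictly between them when it is forced above cable#17 and also forced below cable#4.
Above cable#17: {cable#1, cable#3, cable#19, cable#5}. Below cable#4: {cable#11, cable#15, cable#16, cable#18, cable#6, cable#1}.
Intersection: {cable#1} — 1.

1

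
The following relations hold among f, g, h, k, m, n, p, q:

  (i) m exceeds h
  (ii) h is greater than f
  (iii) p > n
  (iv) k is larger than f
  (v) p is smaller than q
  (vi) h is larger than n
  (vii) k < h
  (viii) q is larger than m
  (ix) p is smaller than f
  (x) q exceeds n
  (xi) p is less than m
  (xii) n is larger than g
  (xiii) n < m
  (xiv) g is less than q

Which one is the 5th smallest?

k

The consecutive relations fix a unique order: g < n < p < f < k < h < m < q.
The 5th smallest is k.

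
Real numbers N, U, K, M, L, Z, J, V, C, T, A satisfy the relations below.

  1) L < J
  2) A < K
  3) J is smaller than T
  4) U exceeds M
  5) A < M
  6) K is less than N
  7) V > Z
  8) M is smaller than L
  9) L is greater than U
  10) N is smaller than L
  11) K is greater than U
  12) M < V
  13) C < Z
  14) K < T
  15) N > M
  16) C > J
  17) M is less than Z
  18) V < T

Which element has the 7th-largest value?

N

Chaining the given pairs: A < M < U < K < N < L < J < C < Z < V < T.
The 7th largest is N.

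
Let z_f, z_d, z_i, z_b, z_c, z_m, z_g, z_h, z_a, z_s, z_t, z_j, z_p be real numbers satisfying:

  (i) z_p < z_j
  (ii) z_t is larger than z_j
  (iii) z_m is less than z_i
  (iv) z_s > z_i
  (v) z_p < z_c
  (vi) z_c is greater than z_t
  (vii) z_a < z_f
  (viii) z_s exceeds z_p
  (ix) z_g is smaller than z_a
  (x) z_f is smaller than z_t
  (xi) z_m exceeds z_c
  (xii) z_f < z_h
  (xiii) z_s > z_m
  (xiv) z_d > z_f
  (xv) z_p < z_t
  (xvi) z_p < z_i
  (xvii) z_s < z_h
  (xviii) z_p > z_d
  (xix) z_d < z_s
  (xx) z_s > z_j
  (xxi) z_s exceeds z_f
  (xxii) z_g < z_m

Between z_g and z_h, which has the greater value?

z_g < z_a and z_a < z_f give z_g < z_f.
Then z_f < z_d extends the chain to z_d.
With z_d < z_p: z_g < z_a < z_f < z_d < z_p.
Then z_p < z_j extends the chain to z_j.
Then z_j < z_t extends the chain to z_t.
Then z_t < z_c extends the chain to z_c.
Then z_c < z_m extends the chain to z_m.
Then z_m < z_i extends the chain to z_i.
Then z_i < z_s extends the chain to z_s.
Then z_s < z_h extends the chain to z_h.
So z_g < z_h; z_h is the larger of the two.

z_h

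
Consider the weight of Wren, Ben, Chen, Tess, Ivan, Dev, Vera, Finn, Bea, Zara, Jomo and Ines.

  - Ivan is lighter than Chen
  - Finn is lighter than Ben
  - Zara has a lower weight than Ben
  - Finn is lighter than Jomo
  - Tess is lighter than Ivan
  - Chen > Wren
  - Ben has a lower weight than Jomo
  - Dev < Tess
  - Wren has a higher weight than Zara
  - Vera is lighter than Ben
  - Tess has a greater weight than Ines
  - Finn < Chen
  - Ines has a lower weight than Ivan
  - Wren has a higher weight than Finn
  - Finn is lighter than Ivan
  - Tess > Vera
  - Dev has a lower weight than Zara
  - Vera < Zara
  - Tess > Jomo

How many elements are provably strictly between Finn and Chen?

5

The relations place Finn below Chen. An element lies strictly between them when it is forced above Finn and also forced below Chen.
Above Finn: {Ben, Jomo, Wren, Tess, Ivan}. Below Chen: {Dev, Vera, Ines, Zara, Ben, Jomo, Wren, Tess, Ivan}.
Intersection: {Ben, Jomo, Wren, Tess, Ivan} — 5.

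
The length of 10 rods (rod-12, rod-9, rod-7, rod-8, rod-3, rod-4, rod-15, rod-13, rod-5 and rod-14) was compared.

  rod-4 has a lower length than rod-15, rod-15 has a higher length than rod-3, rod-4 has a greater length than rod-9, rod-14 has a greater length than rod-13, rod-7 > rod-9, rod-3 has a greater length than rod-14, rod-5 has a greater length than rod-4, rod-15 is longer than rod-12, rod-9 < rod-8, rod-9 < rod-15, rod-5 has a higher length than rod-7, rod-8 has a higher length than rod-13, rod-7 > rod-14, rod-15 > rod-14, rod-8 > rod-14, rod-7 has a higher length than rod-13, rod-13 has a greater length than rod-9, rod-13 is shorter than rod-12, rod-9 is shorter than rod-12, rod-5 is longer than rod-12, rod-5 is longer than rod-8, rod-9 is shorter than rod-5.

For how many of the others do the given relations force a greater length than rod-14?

The elements the relations force above rod-14 are rod-3, rod-8, rod-15, rod-7, rod-5 — no chain reaches any other.
That is 5.

5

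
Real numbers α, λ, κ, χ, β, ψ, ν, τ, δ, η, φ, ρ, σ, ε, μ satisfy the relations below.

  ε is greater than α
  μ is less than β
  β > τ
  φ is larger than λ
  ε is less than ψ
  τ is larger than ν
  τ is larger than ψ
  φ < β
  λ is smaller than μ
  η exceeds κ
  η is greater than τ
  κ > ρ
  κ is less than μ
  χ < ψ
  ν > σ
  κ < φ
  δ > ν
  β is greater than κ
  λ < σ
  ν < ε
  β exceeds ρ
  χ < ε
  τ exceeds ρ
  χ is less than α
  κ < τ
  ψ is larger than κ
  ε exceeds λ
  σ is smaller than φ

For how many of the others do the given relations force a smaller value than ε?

5

From ε the given relations immediately reach λ, χ, α, ν.
From those, σ — 5 in total.
No other element is forced below ε by the given relations, so the count is 5.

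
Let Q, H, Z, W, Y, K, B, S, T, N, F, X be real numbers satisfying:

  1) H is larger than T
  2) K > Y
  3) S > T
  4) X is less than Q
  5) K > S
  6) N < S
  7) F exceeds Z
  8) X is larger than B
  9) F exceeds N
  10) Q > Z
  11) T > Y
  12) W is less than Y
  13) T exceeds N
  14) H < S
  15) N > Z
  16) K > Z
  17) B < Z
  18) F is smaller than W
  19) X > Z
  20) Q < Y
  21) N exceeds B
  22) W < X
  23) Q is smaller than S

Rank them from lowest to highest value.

B < Z < N < F < W < X < Q < Y < T < H < S < K

The consecutive links are each given: B < Z; Z < N; N < F; F < W; W < X; X < Q; Q < Y; Y < T; T < H; H < S; S < K.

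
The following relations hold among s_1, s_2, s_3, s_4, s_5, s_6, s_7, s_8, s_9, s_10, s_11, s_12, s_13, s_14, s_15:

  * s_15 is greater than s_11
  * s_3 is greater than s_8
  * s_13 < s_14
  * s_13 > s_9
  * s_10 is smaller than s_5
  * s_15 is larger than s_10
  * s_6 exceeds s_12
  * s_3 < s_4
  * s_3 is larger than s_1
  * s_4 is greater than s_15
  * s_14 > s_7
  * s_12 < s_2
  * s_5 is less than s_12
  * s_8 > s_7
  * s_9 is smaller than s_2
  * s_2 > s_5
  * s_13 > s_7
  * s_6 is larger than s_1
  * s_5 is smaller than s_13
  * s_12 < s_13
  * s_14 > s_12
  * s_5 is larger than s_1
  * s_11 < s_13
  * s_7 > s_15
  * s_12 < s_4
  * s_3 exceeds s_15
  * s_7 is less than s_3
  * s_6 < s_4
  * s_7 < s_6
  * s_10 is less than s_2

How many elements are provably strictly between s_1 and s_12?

1

Chaining upward from s_1 reaches: s_5, s_2, s_6, s_3, s_4, s_13, s_14.
Chaining downward from s_12 reaches: s_10, s_5.
Strictly between s_1 and s_12 are those in both lists: s_5 — 1 element.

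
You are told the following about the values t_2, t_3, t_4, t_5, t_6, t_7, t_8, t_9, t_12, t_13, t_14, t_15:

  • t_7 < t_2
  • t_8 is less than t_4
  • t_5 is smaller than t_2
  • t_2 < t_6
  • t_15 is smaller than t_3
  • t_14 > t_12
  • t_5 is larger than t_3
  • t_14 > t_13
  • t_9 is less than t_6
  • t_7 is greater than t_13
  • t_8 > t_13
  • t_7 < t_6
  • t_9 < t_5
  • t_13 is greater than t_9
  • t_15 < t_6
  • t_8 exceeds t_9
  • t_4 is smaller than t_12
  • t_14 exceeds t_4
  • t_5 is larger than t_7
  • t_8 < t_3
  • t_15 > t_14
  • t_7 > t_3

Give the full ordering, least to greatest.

Each adjacent pair is fixed by a given relation: t_9 < t_13; t_13 < t_8; t_8 < t_4; t_4 < t_12; t_12 < t_14; t_14 < t_15; t_15 < t_3; t_3 < t_7; t_7 < t_5; t_5 < t_2; t_2 < t_6. Chaining them end to end gives the full order.

t_9 < t_13 < t_8 < t_4 < t_12 < t_14 < t_15 < t_3 < t_7 < t_5 < t_2 < t_6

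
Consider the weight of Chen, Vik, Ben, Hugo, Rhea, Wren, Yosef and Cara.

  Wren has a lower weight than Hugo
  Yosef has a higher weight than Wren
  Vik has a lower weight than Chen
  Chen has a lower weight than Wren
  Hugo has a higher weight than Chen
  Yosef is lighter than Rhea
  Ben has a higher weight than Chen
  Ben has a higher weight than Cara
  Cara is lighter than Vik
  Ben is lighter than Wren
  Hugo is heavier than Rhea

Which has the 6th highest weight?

The consecutive relations fix a unique order: Cara < Vik < Chen < Ben < Wren < Yosef < Rhea < Hugo.
Counting 6 from the largest end gives Chen.

Chen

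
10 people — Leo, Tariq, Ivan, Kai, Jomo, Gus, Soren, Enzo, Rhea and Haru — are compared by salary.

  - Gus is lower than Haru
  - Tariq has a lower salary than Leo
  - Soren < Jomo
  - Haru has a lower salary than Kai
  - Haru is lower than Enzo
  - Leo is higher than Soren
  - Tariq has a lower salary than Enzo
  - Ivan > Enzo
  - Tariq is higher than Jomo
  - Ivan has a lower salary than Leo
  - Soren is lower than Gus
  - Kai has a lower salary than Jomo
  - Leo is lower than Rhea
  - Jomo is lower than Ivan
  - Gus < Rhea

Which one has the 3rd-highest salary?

Ivan

The consecutive relations fix a unique order: Soren < Gus < Haru < Kai < Jomo < Tariq < Enzo < Ivan < Leo < Rhea.
The 3rd largest is Ivan.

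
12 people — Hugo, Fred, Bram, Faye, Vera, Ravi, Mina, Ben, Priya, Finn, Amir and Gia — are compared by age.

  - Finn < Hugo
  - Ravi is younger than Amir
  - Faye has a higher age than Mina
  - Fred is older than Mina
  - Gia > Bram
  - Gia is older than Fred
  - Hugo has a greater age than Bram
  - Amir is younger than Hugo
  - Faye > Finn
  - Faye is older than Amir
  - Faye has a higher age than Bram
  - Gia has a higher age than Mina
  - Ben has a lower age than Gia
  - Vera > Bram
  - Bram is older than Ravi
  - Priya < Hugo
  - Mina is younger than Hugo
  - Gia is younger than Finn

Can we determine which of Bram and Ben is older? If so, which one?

Following every chain through Bram: above Bram we get Gia, Vera, Finn, Hugo, Faye; below Bram we get Ravi.
Ben is not reached, and no chain runs the other way from Ben to Bram.
So the given relations leave the order of Bram and Ben undetermined.

undetermined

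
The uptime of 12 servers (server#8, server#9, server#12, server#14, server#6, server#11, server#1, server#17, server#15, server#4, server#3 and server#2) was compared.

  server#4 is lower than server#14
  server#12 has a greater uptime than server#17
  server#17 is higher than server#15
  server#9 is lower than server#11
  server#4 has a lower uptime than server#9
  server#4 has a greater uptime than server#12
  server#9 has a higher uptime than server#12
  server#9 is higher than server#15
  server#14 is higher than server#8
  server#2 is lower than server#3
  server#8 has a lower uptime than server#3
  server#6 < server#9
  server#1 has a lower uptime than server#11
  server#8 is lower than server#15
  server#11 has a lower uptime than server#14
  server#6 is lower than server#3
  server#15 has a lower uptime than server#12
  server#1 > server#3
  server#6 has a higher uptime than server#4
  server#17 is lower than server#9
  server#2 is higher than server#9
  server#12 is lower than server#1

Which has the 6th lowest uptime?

Chaining the given pairs: server#8 < server#15 < server#17 < server#12 < server#4 < server#6 < server#9 < server#2 < server#3 < server#1 < server#11 < server#14.
Counting 6 from the smallest end gives server#6.

server#6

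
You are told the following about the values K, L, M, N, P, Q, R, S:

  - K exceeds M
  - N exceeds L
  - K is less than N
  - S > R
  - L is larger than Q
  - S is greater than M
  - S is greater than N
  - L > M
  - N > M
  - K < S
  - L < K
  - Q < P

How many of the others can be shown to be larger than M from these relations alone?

4

From M the given relations immediately reach L, K, N, S.
Nothing else is reachable above M; 4 in all.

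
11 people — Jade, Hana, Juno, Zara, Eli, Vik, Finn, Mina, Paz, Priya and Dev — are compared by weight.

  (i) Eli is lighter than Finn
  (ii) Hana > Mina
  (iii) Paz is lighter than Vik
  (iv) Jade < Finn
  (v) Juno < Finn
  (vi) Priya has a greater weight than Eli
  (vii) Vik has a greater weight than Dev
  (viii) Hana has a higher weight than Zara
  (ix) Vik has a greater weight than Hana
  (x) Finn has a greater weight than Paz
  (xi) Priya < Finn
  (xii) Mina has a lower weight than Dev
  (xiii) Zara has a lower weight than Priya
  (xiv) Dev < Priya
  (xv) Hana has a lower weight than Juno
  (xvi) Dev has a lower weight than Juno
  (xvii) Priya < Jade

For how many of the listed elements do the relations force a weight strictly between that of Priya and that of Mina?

1

The relations place Mina below Priya. An element lies strictly between them when it is forced above Mina and also forced below Priya.
Above Mina: {Hana, Dev, Juno, Jade, Vik, Finn}. Below Priya: {Zara, Dev, Eli}.
Intersection: {Dev} — 1.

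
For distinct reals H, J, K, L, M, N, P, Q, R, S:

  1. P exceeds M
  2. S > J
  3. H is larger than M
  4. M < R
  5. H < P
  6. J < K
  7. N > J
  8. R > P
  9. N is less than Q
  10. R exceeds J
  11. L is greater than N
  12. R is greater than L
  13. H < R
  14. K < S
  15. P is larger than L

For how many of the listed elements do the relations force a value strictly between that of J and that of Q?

1

The relations place J below Q. An element lies strictly between them when it is forced above J and also forced below Q.
Above J: {K, S, N, L, P, R}. Below Q: {N}.
Intersection: {N} — 1.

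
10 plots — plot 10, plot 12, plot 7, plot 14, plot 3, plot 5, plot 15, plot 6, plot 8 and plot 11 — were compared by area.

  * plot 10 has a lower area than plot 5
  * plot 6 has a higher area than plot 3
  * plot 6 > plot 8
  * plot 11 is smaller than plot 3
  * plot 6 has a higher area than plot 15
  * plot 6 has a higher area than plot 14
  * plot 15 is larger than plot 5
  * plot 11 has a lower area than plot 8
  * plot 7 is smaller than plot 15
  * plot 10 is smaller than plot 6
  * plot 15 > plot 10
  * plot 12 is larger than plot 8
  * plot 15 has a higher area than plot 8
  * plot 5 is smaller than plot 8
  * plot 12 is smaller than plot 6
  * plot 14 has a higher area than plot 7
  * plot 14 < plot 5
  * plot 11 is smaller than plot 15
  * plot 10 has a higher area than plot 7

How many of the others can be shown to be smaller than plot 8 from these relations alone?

5

The elements the relations force below plot 8 are plot 7, plot 14, plot 11, plot 10, plot 5 — no chain reaches any other.
That is 5.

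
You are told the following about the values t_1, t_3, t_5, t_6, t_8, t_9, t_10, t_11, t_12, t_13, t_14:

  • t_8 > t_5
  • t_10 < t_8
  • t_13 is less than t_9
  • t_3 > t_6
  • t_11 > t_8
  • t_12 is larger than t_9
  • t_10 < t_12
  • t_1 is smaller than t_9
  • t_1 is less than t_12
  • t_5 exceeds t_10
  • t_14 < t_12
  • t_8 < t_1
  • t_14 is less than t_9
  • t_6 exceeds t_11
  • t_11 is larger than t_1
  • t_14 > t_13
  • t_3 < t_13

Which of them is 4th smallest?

The consecutive relations fix a unique order: t_10 < t_5 < t_8 < t_1 < t_11 < t_6 < t_3 < t_13 < t_14 < t_9 < t_12.
Counting 4 from the smallest end gives t_1.

t_1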